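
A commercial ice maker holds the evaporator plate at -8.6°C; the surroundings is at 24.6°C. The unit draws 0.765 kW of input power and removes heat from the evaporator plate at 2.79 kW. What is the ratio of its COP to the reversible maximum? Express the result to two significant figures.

COP_actual = Q̇_C/Ẇ = 2.790/0.7650 = 3.647.
In absolute terms T_C = 264.55 K and T_H = 297.75 K, so ΔT = 33.20 K.
COP_Carnot = T_C/ΔT = 264.55/33.20 = 7.968.
η_II = COP_actual/COP_Carnot = 3.647/7.968 = 0.4577.

0.46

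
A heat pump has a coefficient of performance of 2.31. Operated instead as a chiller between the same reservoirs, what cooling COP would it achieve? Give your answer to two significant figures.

1.3

Since Q_H = Q_C + W for any cycle, COP_R = Q_C/W = Q_H/W − 1.
COP_R = 2.31 − 1 = 1.31.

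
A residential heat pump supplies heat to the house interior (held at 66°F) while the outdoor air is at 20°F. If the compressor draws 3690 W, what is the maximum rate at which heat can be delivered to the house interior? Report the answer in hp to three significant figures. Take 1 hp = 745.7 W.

In absolute terms T_C = 266.48 K and T_H = 292.04 K, so ΔT = 25.56 K.
COP_Carnot = T_H/ΔT = 292.04/25.56 = 11.43.
Q̇_max = COP_Carnot × Ẇ = 11.43 × 3690 W = 42170 W = 56.55 hp.

56.5 hp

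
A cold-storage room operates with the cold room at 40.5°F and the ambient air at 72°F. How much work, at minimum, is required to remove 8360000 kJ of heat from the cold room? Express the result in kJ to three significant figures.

In absolute terms T_C = 277.87 K and T_H = 295.37 K, so ΔT = 17.50 K.
The reversible limit is COP_R = T_C/ΔT = 15.88, so W_min = Q_C/COP = Q_C·ΔT/T_C.
W_min = 8360000 × 17.50/277.87 = 526500 kJ.

527000 kJ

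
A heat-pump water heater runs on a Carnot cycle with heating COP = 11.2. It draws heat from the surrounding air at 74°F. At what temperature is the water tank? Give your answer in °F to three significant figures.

COP_HP = T_H/(T_H − T_C) rearranges to T_H = COP·T_C/(COP − 1).
With T_C = 296.48 K, T_H = 11.2 × 296.48/10.20 = 325.55 K.
Converting, 325.55 K = 126.32°F.

126 °F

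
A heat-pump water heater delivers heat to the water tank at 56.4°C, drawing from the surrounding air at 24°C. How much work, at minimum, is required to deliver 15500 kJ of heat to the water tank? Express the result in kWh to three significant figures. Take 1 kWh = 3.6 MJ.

In absolute terms T_C = 297.15 K and T_H = 329.55 K, so ΔT = 32.40 K.
The reversible limit is COP_HP = T_H/ΔT = 10.17, so W_min = Q_H/COP = Q_H·ΔT/T_H.
W_min = 15500 × 32.40/329.55 = 1524 kJ = 0.4233 kWh.

0.423 kWh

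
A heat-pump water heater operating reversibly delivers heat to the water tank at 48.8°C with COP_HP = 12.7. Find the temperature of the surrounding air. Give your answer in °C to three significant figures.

COP_HP = T_H/(T_H − T_C) gives T_H − T_C = T_H/COP.
With T_H = 321.95 K, T_C = 321.95 × (1 − 1/12.7) = 296.60 K.
Converting, 296.60 K = 23.45°C.

23.4 °C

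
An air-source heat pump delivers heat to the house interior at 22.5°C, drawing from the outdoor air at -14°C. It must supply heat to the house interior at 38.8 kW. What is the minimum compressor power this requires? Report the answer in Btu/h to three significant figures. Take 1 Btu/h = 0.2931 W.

In absolute terms T_C = 259.15 K and T_H = 295.65 K, so ΔT = 36.50 K.
COP_Carnot = T_H/ΔT = 295.65/36.50 = 8.100.
Ẇ_min = Q̇/COP_Carnot = 38.80/8.100 = 4.790 kW = 16340 Btu/h.

16300 Btu/h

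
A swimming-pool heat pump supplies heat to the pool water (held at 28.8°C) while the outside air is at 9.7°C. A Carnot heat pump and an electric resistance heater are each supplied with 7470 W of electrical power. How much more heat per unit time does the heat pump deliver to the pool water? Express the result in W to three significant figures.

In absolute terms T_C = 282.85 K and T_H = 301.95 K, so ΔT = 19.10 K.
COP_Carnot = T_H/ΔT = 301.95/19.10 = 15.81.
The heat pump delivers Q̇_H = COP × Ẇ = 118100 W; the resistance heater delivers Ẇ = 7470 W.
Extra = (COP − 1)·Ẇ = 110600 W.

111000 W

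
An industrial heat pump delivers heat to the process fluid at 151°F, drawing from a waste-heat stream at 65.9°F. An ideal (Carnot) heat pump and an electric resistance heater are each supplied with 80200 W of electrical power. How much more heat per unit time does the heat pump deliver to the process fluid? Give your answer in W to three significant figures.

In absolute terms T_C = 291.98 K and T_H = 339.26 K, so ΔT = 47.28 K.
COP_Carnot = T_H/ΔT = 339.26/47.28 = 7.176.
The heat pump delivers Q̇_H = COP × Ẇ = 575500 W; the resistance heater delivers Ẇ = 80200 W.
Extra = (COP − 1)·Ẇ = 495300 W.

495000 W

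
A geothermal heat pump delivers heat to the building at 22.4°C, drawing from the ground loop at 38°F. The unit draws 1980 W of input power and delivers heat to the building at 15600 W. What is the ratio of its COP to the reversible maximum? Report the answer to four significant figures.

COP_actual = Q̇_H/Ẇ = 15600/1980 = 7.879.
In absolute terms T_C = 276.48 K and T_H = 295.55 K, so ΔT = 19.07 K.
COP_Carnot = T_H/ΔT = 295.55/19.07 = 15.50.
η_II = COP_actual/COP_Carnot = 7.879/15.50 = 0.5083.

0.5083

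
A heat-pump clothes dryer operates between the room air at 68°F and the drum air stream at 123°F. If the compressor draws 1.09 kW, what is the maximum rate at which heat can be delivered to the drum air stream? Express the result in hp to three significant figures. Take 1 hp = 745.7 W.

In absolute terms T_C = 293.15 K and T_H = 323.71 K, so ΔT = 30.56 K.
COP_Carnot = T_H/ΔT = 323.71/30.56 = 10.59.
Q̇_max = COP_Carnot × Ẇ = 10.59 × 1.090 kW = 11.55 kW = 15.49 hp.

15.5 hp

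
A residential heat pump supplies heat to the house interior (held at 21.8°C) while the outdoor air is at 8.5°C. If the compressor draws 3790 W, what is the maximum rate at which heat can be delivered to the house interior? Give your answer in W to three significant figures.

84000 W

In absolute terms T_C = 281.65 K and T_H = 294.95 K, so ΔT = 13.30 K.
COP_Carnot = T_H/ΔT = 294.95/13.30 = 22.18.
Q̇_max = COP_Carnot × Ẇ = 22.18 × 3790 W = 84050 W.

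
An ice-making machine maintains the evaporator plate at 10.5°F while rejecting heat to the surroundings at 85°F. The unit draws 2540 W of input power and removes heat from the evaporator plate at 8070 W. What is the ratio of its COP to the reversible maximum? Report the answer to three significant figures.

0.503

COP_actual = Q̇_C/Ẇ = 8070/2540 = 3.177.
In absolute terms T_C = 261.21 K and T_H = 302.59 K, so ΔT = 41.39 K.
COP_Carnot = T_C/ΔT = 261.21/41.39 = 6.311.
η_II = COP_actual/COP_Carnot = 3.177/6.311 = 0.5034.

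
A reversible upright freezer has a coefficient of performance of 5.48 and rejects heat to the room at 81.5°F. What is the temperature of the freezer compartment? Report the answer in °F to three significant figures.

For a Carnot refrigerator COP_R = T_C/(T_H − T_C), so T_C = COP·T_H/(1 + COP).
With T_H = 300.65 K, T_C = 5.48 × 300.65/6.480 = 254.25 K.
Converting, 254.25 K = -2.01°F.

-2.01 °F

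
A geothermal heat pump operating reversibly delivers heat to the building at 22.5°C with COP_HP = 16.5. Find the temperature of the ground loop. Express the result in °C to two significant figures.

4.6 °C

COP_HP = T_H/(T_H − T_C) gives T_H − T_C = T_H/COP.
With T_H = 295.65 K, T_C = 295.65 × (1 − 1/16.5) = 277.73 K.
Converting, 277.73 K = 4.58°C.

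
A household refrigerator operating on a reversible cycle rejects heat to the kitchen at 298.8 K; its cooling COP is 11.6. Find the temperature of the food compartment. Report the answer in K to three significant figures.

275 K

For a Carnot refrigerator COP_R = T_C/(T_H − T_C), so T_C = COP·T_H/(1 + COP).
With T_H = 298.80 K, T_C = 11.6 × 298.80/12.60 = 275.09 K.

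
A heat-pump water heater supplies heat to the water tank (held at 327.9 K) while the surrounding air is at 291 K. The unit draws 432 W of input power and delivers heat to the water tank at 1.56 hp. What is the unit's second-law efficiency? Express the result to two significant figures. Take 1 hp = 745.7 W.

Converting, Q̇_H = 1.560 hp = 1163 W, so COP_actual = Q̇_H/Ẇ = 1163/432.0 = 2.693.
The reservoir spacing is ΔT = 327.9 − 291 = 36.90 K.
COP_Carnot = T_H/ΔT = 327.90/36.90 = 8.886.
η_II = COP_actual/COP_Carnot = 2.693/8.886 = 0.3030.

0.30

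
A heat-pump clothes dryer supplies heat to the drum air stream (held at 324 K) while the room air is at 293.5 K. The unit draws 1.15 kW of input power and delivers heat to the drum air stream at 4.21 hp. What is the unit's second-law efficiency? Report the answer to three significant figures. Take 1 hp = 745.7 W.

Converting, Q̇_H = 4.210 hp = 3.139 kW, so COP_actual = Q̇_H/Ẇ = 3.139/1.150 = 2.730.
The reservoir spacing is ΔT = 324 − 293.5 = 30.50 K.
COP_Carnot = T_H/ΔT = 324.00/30.50 = 10.62.
η_II = COP_actual/COP_Carnot = 2.730/10.62 = 0.2570.

0.257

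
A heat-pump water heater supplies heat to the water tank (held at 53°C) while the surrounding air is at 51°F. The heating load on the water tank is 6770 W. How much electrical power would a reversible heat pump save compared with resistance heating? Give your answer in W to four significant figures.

In absolute terms T_C = 283.71 K and T_H = 326.15 K, so ΔT = 42.44 K.
COP_Carnot = T_H/ΔT = 326.15/42.44 = 7.684.
Resistance heating needs Ẇ_res = Q̇_H = 6770 W; the reversible heat pump needs only Ẇ_hp = Q̇_H/COP = 881.0 W.
Saving = 6770 − 881.0 = 5889 W.

5889 W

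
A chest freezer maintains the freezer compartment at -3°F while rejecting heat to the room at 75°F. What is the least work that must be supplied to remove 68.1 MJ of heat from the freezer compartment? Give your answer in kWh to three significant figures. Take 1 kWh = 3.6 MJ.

In absolute terms T_C = 253.71 K and T_H = 297.04 K, so ΔT = 43.33 K.
The reversible limit is COP_R = T_C/ΔT = 5.855, so W_min = Q_C/COP = Q_C·ΔT/T_C.
W_min = 68.10 × 43.33/253.71 = 11.63 MJ = 3.231 kWh.

3.23 kWh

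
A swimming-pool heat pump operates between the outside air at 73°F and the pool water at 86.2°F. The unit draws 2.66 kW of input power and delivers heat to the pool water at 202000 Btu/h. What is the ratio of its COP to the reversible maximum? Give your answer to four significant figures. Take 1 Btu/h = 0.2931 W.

Converting, Q̇_H = 202000 Btu/h = 59.21 kW, so COP_actual = Q̇_H/Ẇ = 59.21/2.660 = 22.26.
In absolute terms T_C = 295.93 K and T_H = 303.26 K, so ΔT = 7.333 K.
COP_Carnot = T_H/ΔT = 303.26/7.333 = 41.35.
η_II = COP_actual/COP_Carnot = 22.26/41.35 = 0.5382.

0.5382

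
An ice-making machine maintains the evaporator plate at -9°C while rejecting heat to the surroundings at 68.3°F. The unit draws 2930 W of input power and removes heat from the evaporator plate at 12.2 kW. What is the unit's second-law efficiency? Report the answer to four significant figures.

Converting, Q̇_C = 12.20 kW = 12200 W, so COP_actual = Q̇_C/Ẇ = 12200/2930 = 4.164.
In absolute terms T_C = 264.15 K and T_H = 293.32 K, so ΔT = 29.17 K.
COP_Carnot = T_C/ΔT = 264.15/29.17 = 9.057.
η_II = COP_actual/COP_Carnot = 4.164/9.057 = 0.4598.

0.4598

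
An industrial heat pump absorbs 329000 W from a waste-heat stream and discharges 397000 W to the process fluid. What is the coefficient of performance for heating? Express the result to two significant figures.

The first law gives Q̇_H = Q̇_C + Ẇ, so the three rates are Q̇_C = 329000, Q̇_H = 397000, Ẇ = 68000 W.
COP_HP = Q̇_H/Ẇ = 397000/68000 = 5.838.

5.8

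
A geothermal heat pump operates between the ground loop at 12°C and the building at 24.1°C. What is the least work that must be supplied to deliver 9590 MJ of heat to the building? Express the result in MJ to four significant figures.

390.4 MJ

In absolute terms T_C = 285.15 K and T_H = 297.25 K, so ΔT = 12.10 K.
The reversible limit is COP_HP = T_H/ΔT = 24.57, so W_min = Q_H/COP = Q_H·ΔT/T_H.
W_min = 9590 × 12.10/297.25 = 390.4 MJ.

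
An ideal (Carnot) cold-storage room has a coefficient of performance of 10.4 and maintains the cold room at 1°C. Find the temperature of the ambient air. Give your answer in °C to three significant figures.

27.4 °C

COP_R = T_C/(T_H − T_C) gives T_H − T_C = T_C/COP.
With T_C = 274.15 K, T_H = 274.15 × (1 + 1/10.4) = 300.51 K.
Converting, 300.51 K = 27.36°C.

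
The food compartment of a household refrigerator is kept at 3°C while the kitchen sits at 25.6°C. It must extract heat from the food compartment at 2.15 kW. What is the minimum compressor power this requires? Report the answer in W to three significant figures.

In absolute terms T_C = 276.15 K and T_H = 298.75 K, so ΔT = 22.60 K.
COP_Carnot = T_C/ΔT = 276.15/22.60 = 12.22.
Ẇ_min = Q̇/COP_Carnot = 2.150/12.22 = 0.1760 kW = 176.0 W.

176 W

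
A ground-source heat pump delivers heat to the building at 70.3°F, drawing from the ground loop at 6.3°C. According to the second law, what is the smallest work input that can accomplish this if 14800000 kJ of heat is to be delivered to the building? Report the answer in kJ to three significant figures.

In absolute terms T_C = 279.45 K and T_H = 294.43 K, so ΔT = 14.98 K.
The reversible limit is COP_HP = T_H/ΔT = 19.66, so W_min = Q_H/COP = Q_H·ΔT/T_H.
W_min = 14800000 × 14.98/294.43 = 752900 kJ.

753000 kJ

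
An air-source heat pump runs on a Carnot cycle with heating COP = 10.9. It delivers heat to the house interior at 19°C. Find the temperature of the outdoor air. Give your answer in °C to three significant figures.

COP_HP = T_H/(T_H − T_C) gives T_H − T_C = T_H/COP.
With T_H = 292.15 K, T_C = 292.15 × (1 − 1/10.9) = 265.35 K.
Converting, 265.35 K = -7.80°C.

-7.80 °C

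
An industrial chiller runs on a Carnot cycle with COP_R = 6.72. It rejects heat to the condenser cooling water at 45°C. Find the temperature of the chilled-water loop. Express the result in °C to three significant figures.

3.79 °C

For a Carnot refrigerator COP_R = T_C/(T_H − T_C), so T_C = COP·T_H/(1 + COP).
With T_H = 318.15 K, T_C = 6.72 × 318.15/7.720 = 276.94 K.
Converting, 276.94 K = 3.79°C.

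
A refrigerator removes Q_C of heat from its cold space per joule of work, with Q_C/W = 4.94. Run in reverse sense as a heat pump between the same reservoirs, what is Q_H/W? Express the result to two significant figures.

The first law on one cycle gives Q_H = Q_C + W, so Q_H/W = Q_C/W + 1.
COP_HP = COP_R + 1 = 4.94 + 1 = 5.94.

5.9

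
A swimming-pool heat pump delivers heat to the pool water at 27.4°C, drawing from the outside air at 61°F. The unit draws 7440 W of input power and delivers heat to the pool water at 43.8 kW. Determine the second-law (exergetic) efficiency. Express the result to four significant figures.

Converting, Q̇_H = 43.80 kW = 43800 W, so COP_actual = Q̇_H/Ẇ = 43800/7440 = 5.887.
In absolute terms T_C = 289.26 K and T_H = 300.55 K, so ΔT = 11.29 K.
COP_Carnot = T_H/ΔT = 300.55/11.29 = 26.62.
η_II = COP_actual/COP_Carnot = 5.887/26.62 = 0.2211.

0.2211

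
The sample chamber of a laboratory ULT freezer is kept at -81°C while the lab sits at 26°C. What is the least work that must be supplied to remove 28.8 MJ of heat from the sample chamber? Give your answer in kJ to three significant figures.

16000 kJ

In absolute terms T_C = 192.15 K and T_H = 299.15 K, so ΔT = 107.0 K.
The reversible limit is COP_R = T_C/ΔT = 1.796, so W_min = Q_C/COP = Q_C·ΔT/T_C.
W_min = 28.80 × 107.0/192.15 = 16.04 MJ = 16040 kJ.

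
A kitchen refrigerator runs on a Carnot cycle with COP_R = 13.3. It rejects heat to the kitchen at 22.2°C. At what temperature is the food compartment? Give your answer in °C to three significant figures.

For a Carnot refrigerator COP_R = T_C/(T_H − T_C), so T_C = COP·T_H/(1 + COP).
With T_H = 295.35 K, T_C = 13.3 × 295.35/14.30 = 274.70 K.
Converting, 274.70 K = 1.55°C.

1.55 °C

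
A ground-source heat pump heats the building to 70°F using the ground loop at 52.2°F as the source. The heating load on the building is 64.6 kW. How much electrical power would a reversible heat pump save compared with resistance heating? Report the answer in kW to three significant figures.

In absolute terms T_C = 284.37 K and T_H = 294.26 K, so ΔT = 9.889 K.
COP_Carnot = T_H/ΔT = 294.26/9.889 = 29.76.
Resistance heating needs Ẇ_res = Q̇_H = 64.60 kW; the reversible heat pump needs only Ẇ_hp = Q̇_H/COP = 2.171 kW.
Saving = 64.60 − 2.171 = 62.43 kW.

62.4 kW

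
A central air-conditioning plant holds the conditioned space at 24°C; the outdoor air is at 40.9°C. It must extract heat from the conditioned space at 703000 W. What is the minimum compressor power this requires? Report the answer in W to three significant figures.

40000 W

In absolute terms T_C = 297.15 K and T_H = 314.05 K, so ΔT = 16.90 K.
COP_Carnot = T_C/ΔT = 297.15/16.90 = 17.58.
Ẇ_min = Q̇/COP_Carnot = 703000/17.58 = 39980 W.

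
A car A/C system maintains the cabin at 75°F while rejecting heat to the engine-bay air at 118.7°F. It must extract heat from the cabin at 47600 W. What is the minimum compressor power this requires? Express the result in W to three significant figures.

In absolute terms T_C = 297.04 K and T_H = 321.32 K, so ΔT = 24.28 K.
COP_Carnot = T_C/ΔT = 297.04/24.28 = 12.24.
Ẇ_min = Q̇/COP_Carnot = 47600/12.24 = 3890 W.

3890 W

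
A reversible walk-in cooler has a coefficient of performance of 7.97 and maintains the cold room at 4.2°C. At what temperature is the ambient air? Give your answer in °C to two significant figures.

COP_R = T_C/(T_H − T_C) gives T_H − T_C = T_C/COP.
With T_C = 277.35 K, T_H = 277.35 × (1 + 1/7.97) = 312.15 K.
Converting, 312.15 K = 39.00°C.

39 °C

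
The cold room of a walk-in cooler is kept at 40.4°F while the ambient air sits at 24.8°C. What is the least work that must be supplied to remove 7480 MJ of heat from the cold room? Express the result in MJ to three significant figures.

In absolute terms T_C = 277.82 K and T_H = 297.95 K, so ΔT = 20.13 K.
The reversible limit is COP_R = T_C/ΔT = 13.80, so W_min = Q_C/COP = Q_C·ΔT/T_C.
W_min = 7480 × 20.13/277.82 = 542.1 MJ.

542 MJ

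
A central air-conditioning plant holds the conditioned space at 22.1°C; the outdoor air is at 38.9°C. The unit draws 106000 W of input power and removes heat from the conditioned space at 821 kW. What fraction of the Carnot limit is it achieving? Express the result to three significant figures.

0.441

Converting, Q̇_C = 821.0 kW = 821000 W, so COP_actual = Q̇_C/Ẇ = 821000/106000 = 7.745.
In absolute terms T_C = 295.25 K and T_H = 312.05 K, so ΔT = 16.80 K.
COP_Carnot = T_C/ΔT = 295.25/16.80 = 17.57.
η_II = COP_actual/COP_Carnot = 7.745/17.57 = 0.4407.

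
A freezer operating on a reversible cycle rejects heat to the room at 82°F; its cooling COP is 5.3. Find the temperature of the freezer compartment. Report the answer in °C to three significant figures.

For a Carnot refrigerator COP_R = T_C/(T_H − T_C), so T_C = COP·T_H/(1 + COP).
With T_H = 300.93 K, T_C = 5.3 × 300.93/6.300 = 253.16 K.
Converting, 253.16 K = -19.99°C.

-20.0 °C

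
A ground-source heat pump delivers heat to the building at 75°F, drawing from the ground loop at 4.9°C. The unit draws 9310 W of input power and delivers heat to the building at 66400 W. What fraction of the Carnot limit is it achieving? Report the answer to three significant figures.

0.456

COP_actual = Q̇_H/Ẇ = 66400/9310 = 7.132.
In absolute terms T_C = 278.05 K and T_H = 297.04 K, so ΔT = 18.99 K.
COP_Carnot = T_H/ΔT = 297.04/18.99 = 15.64.
η_II = COP_actual/COP_Carnot = 7.132/15.64 = 0.4559.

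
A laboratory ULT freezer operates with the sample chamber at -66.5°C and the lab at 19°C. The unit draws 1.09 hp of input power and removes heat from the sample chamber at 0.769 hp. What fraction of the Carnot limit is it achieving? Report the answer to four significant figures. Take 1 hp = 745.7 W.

COP_actual = Q̇_C/Ẇ = 0.7690/1.090 = 0.7055.
In absolute terms T_C = 206.65 K and T_H = 292.15 K, so ΔT = 85.50 K.
COP_Carnot = T_C/ΔT = 206.65/85.50 = 2.417.
η_II = COP_actual/COP_Carnot = 0.7055/2.417 = 0.2919.

0.2919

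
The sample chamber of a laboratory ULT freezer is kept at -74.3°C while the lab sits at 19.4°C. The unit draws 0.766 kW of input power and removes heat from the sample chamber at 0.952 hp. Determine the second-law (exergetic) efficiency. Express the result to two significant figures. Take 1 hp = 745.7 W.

0.44

Converting, Q̇_C = 0.9520 hp = 0.7099 kW, so COP_actual = Q̇_C/Ẇ = 0.7099/0.7660 = 0.9268.
In absolute terms T_C = 198.85 K and T_H = 292.55 K, so ΔT = 93.70 K.
COP_Carnot = T_C/ΔT = 198.85/93.70 = 2.122.
η_II = COP_actual/COP_Carnot = 0.9268/2.122 = 0.4367.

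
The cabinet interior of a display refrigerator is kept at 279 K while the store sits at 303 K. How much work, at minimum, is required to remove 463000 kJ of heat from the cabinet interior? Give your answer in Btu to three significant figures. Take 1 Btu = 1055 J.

37800 Btu

The reservoir spacing is ΔT = 303 − 279 = 24.00 K.
The reversible limit is COP_R = T_C/ΔT = 11.63, so W_min = Q_C/COP = Q_C·ΔT/T_C.
W_min = 463000 × 24.00/279.00 = 39830 kJ = 37750 Btu.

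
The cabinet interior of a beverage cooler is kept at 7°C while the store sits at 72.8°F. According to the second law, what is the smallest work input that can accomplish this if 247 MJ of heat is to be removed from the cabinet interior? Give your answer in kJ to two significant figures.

14000 kJ

In absolute terms T_C = 280.15 K and T_H = 295.82 K, so ΔT = 15.67 K.
The reversible limit is COP_R = T_C/ΔT = 17.88, so W_min = Q_C/COP = Q_C·ΔT/T_C.
W_min = 247.0 × 15.67/280.15 = 13.81 MJ = 13810 kJ.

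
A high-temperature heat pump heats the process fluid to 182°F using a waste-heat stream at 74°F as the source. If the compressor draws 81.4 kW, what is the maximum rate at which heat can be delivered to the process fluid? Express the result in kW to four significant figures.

In absolute terms T_C = 296.48 K and T_H = 356.48 K, so ΔT = 60.00 K.
COP_Carnot = T_H/ΔT = 356.48/60.00 = 5.941.
Q̇_max = COP_Carnot × Ẇ = 5.941 × 81.40 kW = 483.6 kW.

483.6 kW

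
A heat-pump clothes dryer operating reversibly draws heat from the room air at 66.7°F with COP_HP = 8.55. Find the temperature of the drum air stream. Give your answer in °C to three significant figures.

58.0 °C

COP_HP = T_H/(T_H − T_C) rearranges to T_H = COP·T_C/(COP − 1).
With T_C = 292.43 K, T_H = 8.55 × 292.43/7.550 = 331.16 K.
Converting, 331.16 K = 58.01°C.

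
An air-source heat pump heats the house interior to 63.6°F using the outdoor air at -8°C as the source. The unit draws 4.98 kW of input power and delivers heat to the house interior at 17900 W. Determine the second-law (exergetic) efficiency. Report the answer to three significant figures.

Converting, Q̇_H = 17900 W = 17.90 kW, so COP_actual = Q̇_H/Ẇ = 17.90/4.980 = 3.594.
In absolute terms T_C = 265.15 K and T_H = 290.71 K, so ΔT = 25.56 K.
COP_Carnot = T_H/ΔT = 290.71/25.56 = 11.38.
η_II = COP_actual/COP_Carnot = 3.594/11.38 = 0.3160.

0.316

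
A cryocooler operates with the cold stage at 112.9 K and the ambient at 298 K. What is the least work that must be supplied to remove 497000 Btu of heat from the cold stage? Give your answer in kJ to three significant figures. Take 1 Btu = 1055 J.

860000 kJ

The reservoir spacing is ΔT = 298 − 112.9 = 185.1 K.
The reversible limit is COP_R = T_C/ΔT = 0.6099, so W_min = Q_C/COP = Q_C·ΔT/T_C.
W_min = 497000 × 185.1/112.90 = 814800 Btu = 859600 kJ.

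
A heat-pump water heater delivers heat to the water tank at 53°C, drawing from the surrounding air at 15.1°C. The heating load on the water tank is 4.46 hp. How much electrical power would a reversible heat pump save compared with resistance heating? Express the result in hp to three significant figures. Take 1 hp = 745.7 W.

In absolute terms T_C = 288.25 K and T_H = 326.15 K, so ΔT = 37.90 K.
COP_Carnot = T_H/ΔT = 326.15/37.90 = 8.606.
Resistance heating needs Ẇ_res = Q̇_H = 4.460 hp; the reversible heat pump needs only Ẇ_hp = Q̇_H/COP = 0.5183 hp.
Saving = 4.460 − 0.5183 = 3.942 hp.

3.94 hp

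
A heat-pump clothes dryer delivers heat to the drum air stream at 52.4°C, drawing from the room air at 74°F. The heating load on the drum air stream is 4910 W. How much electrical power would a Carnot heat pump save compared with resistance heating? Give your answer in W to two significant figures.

4500 W

In absolute terms T_C = 296.48 K and T_H = 325.55 K, so ΔT = 29.07 K.
COP_Carnot = T_H/ΔT = 325.55/29.07 = 11.20.
Resistance heating needs Ẇ_res = Q̇_H = 4910 W; the reversible heat pump needs only Ẇ_hp = Q̇_H/COP = 438.4 W.
Saving = 4910 − 438.4 = 4472 W.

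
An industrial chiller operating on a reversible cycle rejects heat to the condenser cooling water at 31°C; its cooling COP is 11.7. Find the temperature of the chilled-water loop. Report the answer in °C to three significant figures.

For a Carnot refrigerator COP_R = T_C/(T_H − T_C), so T_C = COP·T_H/(1 + COP).
With T_H = 304.15 K, T_C = 11.7 × 304.15/12.70 = 280.20 K.
Converting, 280.20 K = 7.05°C.

7.05 °C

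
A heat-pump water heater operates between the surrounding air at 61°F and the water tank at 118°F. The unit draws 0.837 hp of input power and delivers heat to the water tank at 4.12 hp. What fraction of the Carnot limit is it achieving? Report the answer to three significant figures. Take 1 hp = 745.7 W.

0.486

COP_actual = Q̇_H/Ẇ = 4.120/0.8370 = 4.922.
In absolute terms T_C = 289.26 K and T_H = 320.93 K, so ΔT = 31.67 K.
COP_Carnot = T_H/ΔT = 320.93/31.67 = 10.13.
η_II = COP_actual/COP_Carnot = 4.922/10.13 = 0.4857.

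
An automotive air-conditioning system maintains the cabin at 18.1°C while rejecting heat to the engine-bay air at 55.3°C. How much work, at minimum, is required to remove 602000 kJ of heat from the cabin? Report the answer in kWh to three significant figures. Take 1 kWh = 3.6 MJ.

In absolute terms T_C = 291.25 K and T_H = 328.45 K, so ΔT = 37.20 K.
The reversible limit is COP_R = T_C/ΔT = 7.829, so W_min = Q_C/COP = Q_C·ΔT/T_C.
W_min = 602000 × 37.20/291.25 = 76890 kJ = 21.36 kWh.

21.4 kWh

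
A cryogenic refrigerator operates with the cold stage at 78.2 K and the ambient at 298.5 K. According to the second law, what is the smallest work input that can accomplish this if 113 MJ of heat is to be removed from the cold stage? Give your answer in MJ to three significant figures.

The reservoir spacing is ΔT = 298.5 − 78.2 = 220.3 K.
The reversible limit is COP_R = T_C/ΔT = 0.3550, so W_min = Q_C/COP = Q_C·ΔT/T_C.
W_min = 113.0 × 220.3/78.20 = 318.3 MJ.

318 MJ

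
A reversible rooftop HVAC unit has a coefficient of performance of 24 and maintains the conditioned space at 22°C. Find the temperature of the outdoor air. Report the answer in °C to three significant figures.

COP_R = T_C/(T_H − T_C) gives T_H − T_C = T_C/COP.
With T_C = 295.15 K, T_H = 295.15 × (1 + 1/24) = 307.45 K.
Converting, 307.45 K = 34.30°C.

34.3 °C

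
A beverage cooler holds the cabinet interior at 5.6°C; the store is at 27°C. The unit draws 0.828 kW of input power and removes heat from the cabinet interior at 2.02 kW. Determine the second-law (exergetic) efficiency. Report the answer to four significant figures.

COP_actual = Q̇_C/Ẇ = 2.020/0.8280 = 2.440.
In absolute terms T_C = 278.75 K and T_H = 300.15 K, so ΔT = 21.40 K.
COP_Carnot = T_C/ΔT = 278.75/21.40 = 13.03.
η_II = COP_actual/COP_Carnot = 2.440/13.03 = 0.1873.

0.1873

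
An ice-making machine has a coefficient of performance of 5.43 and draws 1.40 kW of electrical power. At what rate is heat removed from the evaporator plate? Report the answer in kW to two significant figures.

Q̇_C = COP × Ẇ = 5.43 × 1.400 = 7.602 kW.

7.6 kW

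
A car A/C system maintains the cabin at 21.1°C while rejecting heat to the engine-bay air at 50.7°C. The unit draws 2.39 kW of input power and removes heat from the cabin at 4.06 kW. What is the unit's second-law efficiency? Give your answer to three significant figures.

COP_actual = Q̇_C/Ẇ = 4.060/2.390 = 1.699.
In absolute terms T_C = 294.25 K and T_H = 323.85 K, so ΔT = 29.60 K.
COP_Carnot = T_C/ΔT = 294.25/29.60 = 9.941.
η_II = COP_actual/COP_Carnot = 1.699/9.941 = 0.1709.

0.171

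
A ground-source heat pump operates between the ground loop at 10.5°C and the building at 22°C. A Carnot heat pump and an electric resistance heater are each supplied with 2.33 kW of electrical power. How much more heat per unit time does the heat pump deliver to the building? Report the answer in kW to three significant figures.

In absolute terms T_C = 283.65 K and T_H = 295.15 K, so ΔT = 11.50 K.
COP_Carnot = T_H/ΔT = 295.15/11.50 = 25.67.
The heat pump delivers Q̇_H = COP × Ẇ = 59.80 kW; the resistance heater delivers Ẇ = 2.330 kW.
Extra = (COP − 1)·Ẇ = 57.47 kW.

57.5 kW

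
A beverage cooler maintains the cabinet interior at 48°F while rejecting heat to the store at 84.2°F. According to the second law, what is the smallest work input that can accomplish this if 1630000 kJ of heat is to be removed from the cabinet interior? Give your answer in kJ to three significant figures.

116000 kJ

In absolute terms T_C = 282.04 K and T_H = 302.15 K, so ΔT = 20.11 K.
The reversible limit is COP_R = T_C/ΔT = 14.02, so W_min = Q_C/COP = Q_C·ΔT/T_C.
W_min = 1630000 × 20.11/282.04 = 116200 kJ.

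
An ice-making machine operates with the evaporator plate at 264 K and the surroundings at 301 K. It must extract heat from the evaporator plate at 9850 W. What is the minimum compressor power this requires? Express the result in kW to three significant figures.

1.38 kW

The reservoir spacing is ΔT = 301 − 264 = 37.00 K.
COP_Carnot = T_C/ΔT = 264.00/37.00 = 7.135.
Ẇ_min = Q̇/COP_Carnot = 9850/7.135 = 1380 W = 1.380 kW.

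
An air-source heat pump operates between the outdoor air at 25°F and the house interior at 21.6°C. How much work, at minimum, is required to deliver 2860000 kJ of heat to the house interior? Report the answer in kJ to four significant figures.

In absolute terms T_C = 269.26 K and T_H = 294.75 K, so ΔT = 25.49 K.
The reversible limit is COP_HP = T_H/ΔT = 11.56, so W_min = Q_H/COP = Q_H·ΔT/T_H.
W_min = 2860000 × 25.49/294.75 = 247300 kJ.

247300 kJ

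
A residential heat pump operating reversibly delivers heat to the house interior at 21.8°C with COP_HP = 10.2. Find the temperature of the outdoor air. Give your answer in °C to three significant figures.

COP_HP = T_H/(T_H − T_C) gives T_H − T_C = T_H/COP.
With T_H = 294.95 K, T_C = 294.95 × (1 − 1/10.2) = 266.03 K.
Converting, 266.03 K = -7.12°C.

-7.12 °C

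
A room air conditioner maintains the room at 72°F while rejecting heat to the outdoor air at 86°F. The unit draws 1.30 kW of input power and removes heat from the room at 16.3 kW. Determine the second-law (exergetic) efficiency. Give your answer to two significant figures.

COP_actual = Q̇_C/Ẇ = 16.30/1.300 = 12.54.
In absolute terms T_C = 295.37 K and T_H = 303.15 K, so ΔT = 7.778 K.
COP_Carnot = T_C/ΔT = 295.37/7.778 = 37.98.
η_II = COP_actual/COP_Carnot = 12.54/37.98 = 0.3302.

0.33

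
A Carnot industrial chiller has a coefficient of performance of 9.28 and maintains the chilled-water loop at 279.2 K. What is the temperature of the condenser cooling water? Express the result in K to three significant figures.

309 K

COP_R = T_C/(T_H − T_C) gives T_H − T_C = T_C/COP.
With T_C = 279.20 K, T_H = 279.20 × (1 + 1/9.28) = 309.29 K.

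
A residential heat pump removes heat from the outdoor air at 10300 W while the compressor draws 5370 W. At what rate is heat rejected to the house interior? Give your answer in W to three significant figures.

For a cyclic device the first law requires Q̇_H = Q̇_C + Ẇ.
Q̇_H = Q̇_C + Ẇ = 15670 W.

15700 W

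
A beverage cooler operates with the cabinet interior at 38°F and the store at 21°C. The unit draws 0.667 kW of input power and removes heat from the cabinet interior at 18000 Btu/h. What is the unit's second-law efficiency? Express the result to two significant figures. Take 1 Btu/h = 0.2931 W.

0.51

Converting, Q̇_C = 18000 Btu/h = 5.276 kW, so COP_actual = Q̇_C/Ẇ = 5.276/0.6670 = 7.910.
In absolute terms T_C = 276.48 K and T_H = 294.15 K, so ΔT = 17.67 K.
COP_Carnot = T_C/ΔT = 276.48/17.67 = 15.65.
η_II = COP_actual/COP_Carnot = 7.910/15.65 = 0.5054.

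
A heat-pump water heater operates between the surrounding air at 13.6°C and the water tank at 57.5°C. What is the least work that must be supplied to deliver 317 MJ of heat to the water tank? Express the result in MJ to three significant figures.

In absolute terms T_C = 286.75 K and T_H = 330.65 K, so ΔT = 43.90 K.
The reversible limit is COP_HP = T_H/ΔT = 7.532, so W_min = Q_H/COP = Q_H·ΔT/T_H.
W_min = 317.0 × 43.90/330.65 = 42.09 MJ.

42.1 MJ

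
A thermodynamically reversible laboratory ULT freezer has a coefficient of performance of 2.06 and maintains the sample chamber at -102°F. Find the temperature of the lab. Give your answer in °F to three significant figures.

COP_R = T_C/(T_H − T_C) gives T_H − T_C = T_C/COP.
With T_C = 198.71 K, T_H = 198.71 × (1 + 1/2.06) = 295.16 K.
Converting, 295.16 K = 71.63°F.

71.6 °F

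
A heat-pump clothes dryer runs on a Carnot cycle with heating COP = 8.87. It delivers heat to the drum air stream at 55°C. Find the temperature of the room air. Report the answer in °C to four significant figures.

18.00 °C

COP_HP = T_H/(T_H − T_C) gives T_H − T_C = T_H/COP.
With T_H = 328.15 K, T_C = 328.15 × (1 − 1/8.87) = 291.15 K.
Converting, 291.15 K = 18.00°C.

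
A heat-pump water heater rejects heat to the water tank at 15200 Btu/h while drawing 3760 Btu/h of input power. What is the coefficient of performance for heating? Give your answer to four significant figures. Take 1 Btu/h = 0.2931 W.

The first law gives Q̇_H = Q̇_C + Ẇ, so the three rates are Q̇_C = 11440, Q̇_H = 15200, Ẇ = 3760 Btu/h.
COP_HP = Q̇_H/Ẇ = 15200/3760 = 4.043.

4.043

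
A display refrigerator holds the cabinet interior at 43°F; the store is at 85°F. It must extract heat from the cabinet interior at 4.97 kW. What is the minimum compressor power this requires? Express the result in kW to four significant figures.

0.4153 kW

In absolute terms T_C = 279.26 K and T_H = 302.59 K, so ΔT = 23.33 K.
COP_Carnot = T_C/ΔT = 279.26/23.33 = 11.97.
Ẇ_min = Q̇/COP_Carnot = 4.970/11.97 = 0.4153 kW.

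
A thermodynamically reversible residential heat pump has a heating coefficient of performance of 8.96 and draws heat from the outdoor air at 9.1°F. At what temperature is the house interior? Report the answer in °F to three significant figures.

COP_HP = T_H/(T_H − T_C) rearranges to T_H = COP·T_C/(COP − 1).
With T_C = 260.43 K, T_H = 8.96 × 260.43/7.960 = 293.14 K.
Converting, 293.14 K = 67.99°F.

68.0 °F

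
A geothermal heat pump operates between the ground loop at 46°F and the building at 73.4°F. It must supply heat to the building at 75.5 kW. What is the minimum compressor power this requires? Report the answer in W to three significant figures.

In absolute terms T_C = 280.93 K and T_H = 296.15 K, so ΔT = 15.22 K.
COP_Carnot = T_H/ΔT = 296.15/15.22 = 19.46.
Ẇ_min = Q̇/COP_Carnot = 75.50/19.46 = 3.881 kW = 3881 W.

3880 W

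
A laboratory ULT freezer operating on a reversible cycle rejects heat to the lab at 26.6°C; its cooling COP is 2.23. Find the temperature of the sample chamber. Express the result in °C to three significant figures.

-66.2 °C

For a Carnot refrigerator COP_R = T_C/(T_H − T_C), so T_C = COP·T_H/(1 + COP).
With T_H = 299.75 K, T_C = 2.23 × 299.75/3.230 = 206.95 K.
Converting, 206.95 K = -66.20°C.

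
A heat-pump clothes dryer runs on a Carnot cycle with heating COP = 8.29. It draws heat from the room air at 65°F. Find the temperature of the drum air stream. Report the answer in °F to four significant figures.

137.0 °F

COP_HP = T_H/(T_H − T_C) rearranges to T_H = COP·T_C/(COP − 1).
With T_C = 291.48 K, T_H = 8.29 × 291.48/7.290 = 331.47 K.
Converting, 331.47 K = 136.97°F.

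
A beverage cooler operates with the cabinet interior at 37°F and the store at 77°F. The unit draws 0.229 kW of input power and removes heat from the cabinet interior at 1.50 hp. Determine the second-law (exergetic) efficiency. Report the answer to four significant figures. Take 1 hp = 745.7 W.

0.3934

Converting, Q̇_C = 1.500 hp = 1.119 kW, so COP_actual = Q̇_C/Ẇ = 1.119/0.2290 = 4.884.
In absolute terms T_C = 275.93 K and T_H = 298.15 K, so ΔT = 22.22 K.
COP_Carnot = T_C/ΔT = 275.93/22.22 = 12.42.
η_II = COP_actual/COP_Carnot = 4.884/12.42 = 0.3934.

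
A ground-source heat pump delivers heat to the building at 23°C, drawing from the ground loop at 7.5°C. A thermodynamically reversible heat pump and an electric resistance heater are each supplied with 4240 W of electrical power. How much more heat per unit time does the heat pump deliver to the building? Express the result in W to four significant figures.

In absolute terms T_C = 280.65 K and T_H = 296.15 K, so ΔT = 15.50 K.
COP_Carnot = T_H/ΔT = 296.15/15.50 = 19.11.
The heat pump delivers Q̇_H = COP × Ẇ = 81010 W; the resistance heater delivers Ẇ = 4240 W.
Extra = (COP − 1)·Ẇ = 76770 W.

76770 W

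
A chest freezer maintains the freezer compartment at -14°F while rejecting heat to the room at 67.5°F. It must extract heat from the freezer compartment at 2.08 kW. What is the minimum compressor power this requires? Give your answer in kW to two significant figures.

0.38 kW

In absolute terms T_C = 247.59 K and T_H = 292.87 K, so ΔT = 45.28 K.
COP_Carnot = T_C/ΔT = 247.59/45.28 = 5.468.
Ẇ_min = Q̇/COP_Carnot = 2.080/5.468 = 0.3804 kW.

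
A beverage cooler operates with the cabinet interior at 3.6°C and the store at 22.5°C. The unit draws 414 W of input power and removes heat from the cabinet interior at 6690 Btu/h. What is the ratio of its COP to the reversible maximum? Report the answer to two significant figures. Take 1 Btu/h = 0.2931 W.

Converting, Q̇_C = 6690 Btu/h = 1961 W, so COP_actual = Q̇_C/Ẇ = 1961/414.0 = 4.736.
In absolute terms T_C = 276.75 K and T_H = 295.65 K, so ΔT = 18.90 K.
COP_Carnot = T_C/ΔT = 276.75/18.90 = 14.64.
η_II = COP_actual/COP_Carnot = 4.736/14.64 = 0.3235.

0.32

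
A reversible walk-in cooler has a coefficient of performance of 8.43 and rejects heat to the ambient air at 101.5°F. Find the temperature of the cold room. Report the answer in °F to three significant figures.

42.0 °F

For a Carnot refrigerator COP_R = T_C/(T_H − T_C), so T_C = COP·T_H/(1 + COP).
With T_H = 311.76 K, T_C = 8.43 × 311.76/9.430 = 278.70 K.
Converting, 278.70 K = 41.99°F.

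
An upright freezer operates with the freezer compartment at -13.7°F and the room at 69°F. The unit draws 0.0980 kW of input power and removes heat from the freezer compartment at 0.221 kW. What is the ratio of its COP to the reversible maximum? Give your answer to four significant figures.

0.4182

COP_actual = Q̇_C/Ẇ = 0.2210/0.09800 = 2.255.
In absolute terms T_C = 247.76 K and T_H = 293.71 K, so ΔT = 45.94 K.
COP_Carnot = T_C/ΔT = 247.76/45.94 = 5.393.
η_II = COP_actual/COP_Carnot = 2.255/5.393 = 0.4182.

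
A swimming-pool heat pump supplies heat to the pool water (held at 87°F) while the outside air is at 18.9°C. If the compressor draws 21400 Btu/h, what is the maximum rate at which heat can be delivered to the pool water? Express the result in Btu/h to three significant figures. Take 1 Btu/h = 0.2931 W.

558000 Btu/h

In absolute terms T_C = 292.05 K and T_H = 303.71 K, so ΔT = 11.66 K.
COP_Carnot = T_H/ΔT = 303.71/11.66 = 26.06.
Q̇_max = COP_Carnot × Ẇ = 26.06 × 21400 Btu/h = 557600 Btu/h.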